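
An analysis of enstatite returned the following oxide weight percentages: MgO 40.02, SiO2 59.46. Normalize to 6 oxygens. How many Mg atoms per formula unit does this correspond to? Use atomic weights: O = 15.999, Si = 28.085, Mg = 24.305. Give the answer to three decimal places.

2.004 Mg apfu

40.02 wt% MgO ÷ 40.304 g/mol = 0.99295 mol, giving 0.99295 Mg and 0.99295 O.
59.46 wt% SiO2 ÷ 60.083 g/mol = 0.98963 mol, giving 0.98963 Si and 1.97926 O.
Oxygen sums to 2.97221; scaling by 6/2.97221 = 2.01870 puts the formula on 6 O.
Mg: 0.99295 × 2.01870 = 2.004 atoms per formula unit.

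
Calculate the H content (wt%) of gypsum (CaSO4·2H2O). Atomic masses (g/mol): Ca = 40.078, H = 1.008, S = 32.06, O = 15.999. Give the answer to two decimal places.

2.34 wt%

Formula mass = 1·40.078 + 1·32.06 + 6·15.999 + 4·1.008 = 172.164 g/mol, of which 4.032 g is H.
So H makes up 4.032/172.164 = 0.0234 of the mass, i.e. 2.34%.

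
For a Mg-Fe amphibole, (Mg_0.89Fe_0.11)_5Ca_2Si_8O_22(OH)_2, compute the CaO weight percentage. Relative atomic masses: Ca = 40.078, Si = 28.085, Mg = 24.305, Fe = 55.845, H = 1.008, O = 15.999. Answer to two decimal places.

13.52 wt%

Molar mass of (Mg_0.89Fe_0.11)_5Ca_2Si_8O_22(OH)_2 = 4.45×24.305 + 0.55×55.845 + 2×40.078 + 8×28.085 + 24×15.999 + 2×1.008 = 829.700 g/mol.
Each formula unit contains 2 Ca, equivalent to 2/1 = 2.0000 mol CaO.
M(CaO) = 1×40.078 + 1×15.999 = 56.077 g/mol.
Mass of CaO per formula unit = 2.0000 × 56.077 = 112.154 g.
CaO wt% = 112.154 / 829.700 × 100 = 13.52%.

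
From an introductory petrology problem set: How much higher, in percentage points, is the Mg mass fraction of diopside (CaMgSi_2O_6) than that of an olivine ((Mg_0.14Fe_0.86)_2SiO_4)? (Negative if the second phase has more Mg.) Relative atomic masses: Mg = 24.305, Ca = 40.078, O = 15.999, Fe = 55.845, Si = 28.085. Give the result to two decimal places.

M(CaMgSi_2O_6) = 216.547 g/mol, so wt% Mg = 24.305/216.547 × 100 = 11.22%.
M((Mg_0.14Fe_0.86)_2SiO_4) = 194.940 g/mol, so wt% Mg = 6.805/194.940 × 100 = 3.49%.
11.22 − 3.49 = 7.73 pp.

7.73 percentage points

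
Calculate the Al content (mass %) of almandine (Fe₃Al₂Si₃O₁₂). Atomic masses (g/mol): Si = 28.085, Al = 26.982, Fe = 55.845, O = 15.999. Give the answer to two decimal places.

M(Fe₃Al₂Si₃O₁₂) = 497.742 g/mol.
Al contributes 2 × 26.982 = 53.964 g per mole.
53.964/497.742 = 0.1084 → 10.84%.

10.84 mass %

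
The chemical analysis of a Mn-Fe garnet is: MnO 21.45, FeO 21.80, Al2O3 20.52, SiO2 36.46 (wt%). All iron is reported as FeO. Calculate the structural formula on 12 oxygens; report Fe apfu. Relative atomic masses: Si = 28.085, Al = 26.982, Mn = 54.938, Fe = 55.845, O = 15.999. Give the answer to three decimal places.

1.503 Fe apfu

21.45 wt% MnO ÷ 70.937 g/mol = 0.30238 mol, giving 0.30238 Mn and 0.30238 O.
21.80 wt% FeO ÷ 71.844 g/mol = 0.30344 mol, giving 0.30344 Fe and 0.30344 O.
20.52 wt% Al2O3 ÷ 101.961 g/mol = 0.20125 mol, giving 0.40250 Al and 0.60375 O.
36.46 wt% SiO2 ÷ 60.083 g/mol = 0.60683 mol, giving 0.60683 Si and 1.21366 O.
Oxygen sums to 2.42323; scaling by 12/2.42323 = 4.95207 puts the formula on 12 O.
Fe: 0.30344 × 4.95207 = 1.503 atoms per formula unit.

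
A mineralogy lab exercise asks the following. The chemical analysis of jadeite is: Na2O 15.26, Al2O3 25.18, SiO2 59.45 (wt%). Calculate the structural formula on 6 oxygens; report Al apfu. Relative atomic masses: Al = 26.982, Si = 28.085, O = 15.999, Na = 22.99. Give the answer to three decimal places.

0.999 Al apfu

15.26 wt% Na2O ÷ 61.979 g/mol = 0.24621 mol, giving 0.49242 Na and 0.24621 O.
25.18 wt% Al2O3 ÷ 101.961 g/mol = 0.24696 mol, giving 0.49392 Al and 0.74088 O.
59.45 wt% SiO2 ÷ 60.083 g/mol = 0.98946 mol, giving 0.98946 Si and 1.97892 O.
Oxygen sums to 2.96601; scaling by 6/2.96601 = 2.02292 puts the formula on 6 O.
Al: 0.49392 × 2.02292 = 0.999 atoms per formula unit.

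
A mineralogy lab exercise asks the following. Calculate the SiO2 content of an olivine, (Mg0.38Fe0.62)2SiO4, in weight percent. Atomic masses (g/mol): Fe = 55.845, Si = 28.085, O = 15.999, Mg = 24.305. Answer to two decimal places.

33.42 wt%

Molar mass of (Mg0.38Fe0.62)2SiO4 = 0.76*24.305 + 1.24*55.845 + 1*28.085 + 4*15.999 = 179.801 g/mol.
Each formula unit contains 1 Si, equivalent to 1/1 = 1.0000 mol SiO2.
M(SiO2) = 1×28.085 + 2×15.999 = 60.083 g/mol.
Mass of SiO2 per formula unit = 1.0000 × 60.083 = 60.083 g.
SiO2 wt% = 60.083 / 179.801 × 100 = 33.42%.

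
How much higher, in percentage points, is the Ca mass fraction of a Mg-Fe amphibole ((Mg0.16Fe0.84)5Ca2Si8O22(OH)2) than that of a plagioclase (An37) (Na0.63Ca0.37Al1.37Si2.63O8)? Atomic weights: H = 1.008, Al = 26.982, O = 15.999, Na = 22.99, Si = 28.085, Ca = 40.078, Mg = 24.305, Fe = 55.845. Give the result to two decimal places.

2.95 percentage points

Ca in (Mg0.16Fe0.84)5Ca2Si8O22(OH)2: molar mass 944.821 g/mol; 2×40.078 = 80.156 g → 8.48 wt%.
Ca in Na0.63Ca0.37Al1.37Si2.63O8: molar mass 268.133 g/mol; 0.37×40.078 = 14.829 g → 5.53 wt%.
Difference = 8.48 − 5.53 = 2.95 percentage points.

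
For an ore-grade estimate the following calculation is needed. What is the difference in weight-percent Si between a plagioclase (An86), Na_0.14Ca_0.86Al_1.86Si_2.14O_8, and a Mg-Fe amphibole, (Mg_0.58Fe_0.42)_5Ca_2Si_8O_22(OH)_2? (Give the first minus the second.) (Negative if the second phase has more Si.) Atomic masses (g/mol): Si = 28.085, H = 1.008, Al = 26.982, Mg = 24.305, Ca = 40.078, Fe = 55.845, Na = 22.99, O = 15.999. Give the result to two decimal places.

-3.79 percentage points

M(Na_0.14Ca_0.86Al_1.86Si_2.14O_8) = 275.966 g/mol, so wt% Si = 60.102/275.966 × 100 = 21.78%.
M((Mg_0.58Fe_0.42)_5Ca_2Si_8O_22(OH)_2) = 878.587 g/mol, so wt% Si = 224.680/878.587 × 100 = 25.57%.
21.78 − 25.57 = -3.79 pp.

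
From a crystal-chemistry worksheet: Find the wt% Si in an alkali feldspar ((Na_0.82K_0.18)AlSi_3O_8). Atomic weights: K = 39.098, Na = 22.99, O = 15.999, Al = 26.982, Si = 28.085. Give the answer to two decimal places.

31.78 mass %

Molar mass of (Na_0.82K_0.18)AlSi_3O_8: 0.82*22.99 + 0.18*39.098 + 1*26.982 + 3*28.085 + 8*15.999 = 265.118 g/mol.
Mass of Si per formula unit: 3 × 28.085 = 84.255 g.
Weight fraction Si = 84.255 / 265.118 = 0.3178.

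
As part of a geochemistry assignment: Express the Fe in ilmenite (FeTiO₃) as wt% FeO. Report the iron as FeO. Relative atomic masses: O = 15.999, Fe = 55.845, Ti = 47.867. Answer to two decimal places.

47.36 wt%

M(FeTiO₃) = 151.709 g/mol; M(FeO) = 71.844 g/mol.
Moles FeO per formula unit = 1 Fe ÷ 1 = 1.0000.
FeO fraction = (1.0000 × 71.844) / 151.709 = 71.844/151.709 = 0.4736.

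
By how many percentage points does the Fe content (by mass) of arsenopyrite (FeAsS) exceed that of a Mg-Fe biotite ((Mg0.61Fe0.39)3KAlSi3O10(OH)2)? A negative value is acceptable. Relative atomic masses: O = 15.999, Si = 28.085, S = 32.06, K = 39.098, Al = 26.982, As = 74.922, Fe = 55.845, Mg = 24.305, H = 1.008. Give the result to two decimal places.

19.91 percentage points

M(FeAsS) = 162.827 g/mol, so wt% Fe = 55.845/162.827 × 100 = 34.30%.
M((Mg0.61Fe0.39)3KAlSi3O10(OH)2) = 454.156 g/mol, so wt% Fe = 65.339/454.156 × 100 = 14.39%.
34.30 − 14.39 = 19.91 pp.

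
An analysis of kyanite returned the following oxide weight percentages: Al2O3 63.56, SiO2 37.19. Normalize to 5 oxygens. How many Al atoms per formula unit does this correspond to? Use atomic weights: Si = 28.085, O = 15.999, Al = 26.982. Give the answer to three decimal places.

2.006 Al apfu

Al2O3: 63.56/101.961 = 0.62338 mol → 1.24676 mol Al, 1.87014 mol O.
SiO2: 37.19/60.083 = 0.61898 mol → 0.61898 mol Si, 1.23796 mol O.
Total oxygen = 3.10810 mol. Normalization factor = 5/3.10810 = 1.60870.
Al per 5 O = 1.24676 × 1.60870 = 2.006.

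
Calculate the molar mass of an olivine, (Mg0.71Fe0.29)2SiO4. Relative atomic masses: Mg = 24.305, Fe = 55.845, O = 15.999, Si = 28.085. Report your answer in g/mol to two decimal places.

158.98 g/mol

Mg: 1.42 × 24.305 = 34.5131
Fe: 0.58 × 55.845 = 32.3901
Si: 1 × 28.085 = 28.0850
O: 4 × 15.999 = 63.9960
Summing the contributions gives the formula mass.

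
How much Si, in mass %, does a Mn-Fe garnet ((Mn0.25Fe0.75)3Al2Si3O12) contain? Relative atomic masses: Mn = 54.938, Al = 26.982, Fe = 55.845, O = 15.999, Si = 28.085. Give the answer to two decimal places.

16.95 mass %

M((Mn0.25Fe0.75)3Al2Si3O12) = 497.062 g/mol.
Si contributes 3 × 28.085 = 84.255 g per mole.
84.255/497.062 = 0.1695 → 16.95%.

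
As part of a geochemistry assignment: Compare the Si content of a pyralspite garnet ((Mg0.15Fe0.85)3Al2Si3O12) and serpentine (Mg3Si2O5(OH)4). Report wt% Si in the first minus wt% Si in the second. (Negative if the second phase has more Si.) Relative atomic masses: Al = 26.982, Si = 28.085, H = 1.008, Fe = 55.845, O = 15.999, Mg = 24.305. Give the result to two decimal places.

-2.85 percentage points

Si in (Mg0.15Fe0.85)3Al2Si3O12: molar mass 483.549 g/mol; 3×28.085 = 84.255 g → 17.42 wt%.
Si in Mg3Si2O5(OH)4: molar mass 277.108 g/mol; 2×28.085 = 56.170 g → 20.27 wt%.
Difference = 17.42 − 20.27 = -2.85 percentage points.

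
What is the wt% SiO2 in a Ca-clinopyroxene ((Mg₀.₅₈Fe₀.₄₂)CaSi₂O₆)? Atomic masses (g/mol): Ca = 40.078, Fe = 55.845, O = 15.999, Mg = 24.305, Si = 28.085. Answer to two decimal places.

52.29 wt%

Formula mass = 229.794 g/mol.
2 Si → 2.0000 mol SiO2 per formula unit; M(SiO2) = 60.083, so SiO2 mass = 120.166 g.
120.166/229.794 × 100 = 52.29 wt%.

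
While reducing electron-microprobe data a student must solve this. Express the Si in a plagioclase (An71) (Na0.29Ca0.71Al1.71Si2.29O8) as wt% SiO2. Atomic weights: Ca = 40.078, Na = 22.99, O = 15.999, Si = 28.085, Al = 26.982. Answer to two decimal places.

M(Na0.29Ca0.71Al1.71Si2.29O8) = 273.568 g/mol; M(SiO2) = 60.083 g/mol.
Moles SiO2 per formula unit = 2.29 Si ÷ 1 = 2.2900.
SiO2 fraction = (2.2900 × 60.083) / 273.568 = 137.590/273.568 = 0.5029.

50.29 wt%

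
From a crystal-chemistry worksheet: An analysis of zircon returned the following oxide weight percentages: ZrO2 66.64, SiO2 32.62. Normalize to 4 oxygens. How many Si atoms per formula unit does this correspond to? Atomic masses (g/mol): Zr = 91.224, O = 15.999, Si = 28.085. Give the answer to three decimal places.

1.002 Si apfu

ZrO2 (M=123.222): mol = 0.54081; Zr = 0.54081, O = 1.08162.
SiO2 (M=60.083): mol = 0.54292; Si = 0.54292, O = 1.08584.
ΣO = 2.16746; factor = 4/ΣO = 1.84548.
Si apfu = 0.54292 × 1.84548 = 1.002.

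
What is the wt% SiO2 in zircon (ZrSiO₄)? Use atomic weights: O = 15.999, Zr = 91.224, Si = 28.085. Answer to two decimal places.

32.78 wt%

Formula mass = 183.305 g/mol.
1 Si → 1.0000 mol SiO2 per formula unit; M(SiO2) = 60.083, so SiO2 mass = 60.083 g.
60.083/183.305 × 100 = 32.78 wt%.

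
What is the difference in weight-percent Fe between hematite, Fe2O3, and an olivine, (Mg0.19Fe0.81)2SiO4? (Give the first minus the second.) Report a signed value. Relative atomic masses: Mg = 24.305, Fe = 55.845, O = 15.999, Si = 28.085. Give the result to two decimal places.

First mineral: 111.690 g Fe in 159.687 g formula = 69.94 wt% Fe.
Second mineral: 90.469 g Fe in 191.786 g formula = 47.17 wt% Fe.
69.94% − 47.17% gives a difference of 22.77 percentage points.

22.77 percentage points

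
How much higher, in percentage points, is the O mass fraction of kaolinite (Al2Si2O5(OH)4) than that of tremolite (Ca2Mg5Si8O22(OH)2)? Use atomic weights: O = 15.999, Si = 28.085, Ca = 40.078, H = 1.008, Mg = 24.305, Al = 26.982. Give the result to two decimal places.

First mineral: 143.991 g O in 258.157 g formula = 55.78 wt% O.
Second mineral: 383.976 g O in 812.353 g formula = 47.27 wt% O.
55.78% − 47.27% gives a difference of 8.51 percentage points.

8.51 percentage points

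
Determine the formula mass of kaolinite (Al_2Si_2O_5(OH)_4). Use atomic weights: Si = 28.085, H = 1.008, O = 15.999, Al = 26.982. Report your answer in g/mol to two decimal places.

M = 2·26.982 + 2·28.085 + 9·15.999 + 4·1.008

258.16 g/mol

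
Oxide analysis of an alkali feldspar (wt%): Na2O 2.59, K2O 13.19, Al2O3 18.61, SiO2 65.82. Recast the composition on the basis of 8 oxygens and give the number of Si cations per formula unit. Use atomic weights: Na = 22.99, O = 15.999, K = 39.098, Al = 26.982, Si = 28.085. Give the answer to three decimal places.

Na2O (M=61.979): mol = 0.04179; Na = 0.08358, O = 0.04179.
K2O (M=94.195): mol = 0.14003; K = 0.28006, O = 0.14003.
Al2O3 (M=101.961): mol = 0.18252; Al = 0.36504, O = 0.54756.
SiO2 (M=60.083): mol = 1.09548; Si = 1.09548, O = 2.19096.
ΣO = 2.92034; factor = 8/ΣO = 2.73941.
Si apfu = 1.09548 × 2.73941 = 3.001.

3.001 Si apfu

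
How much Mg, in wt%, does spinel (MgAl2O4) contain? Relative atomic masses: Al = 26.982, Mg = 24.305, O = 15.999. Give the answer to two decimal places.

Molar mass of MgAl2O4: 1×24.305 + 2×26.982 + 4×15.999 = 142.265 g/mol.
Mass of Mg per formula unit: 1 × 24.305 = 24.305 g.
Weight fraction Mg = 24.305 / 142.265 = 0.1708.

17.08 wt%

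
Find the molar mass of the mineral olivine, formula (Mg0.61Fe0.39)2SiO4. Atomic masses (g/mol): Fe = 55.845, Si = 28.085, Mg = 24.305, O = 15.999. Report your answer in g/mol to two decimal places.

Mg: 1.22 × 24.305 = 29.6521
Fe: 0.78 × 55.845 = 43.5591
Si: 1 × 28.085 = 28.0850
O: 4 × 15.999 = 63.9960
Summing the contributions gives the formula mass.

165.29 g/mol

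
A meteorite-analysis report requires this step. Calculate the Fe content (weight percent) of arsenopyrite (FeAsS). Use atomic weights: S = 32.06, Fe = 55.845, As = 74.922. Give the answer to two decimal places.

34.30 weight percent

Formula mass = 1·55.845 + 1·74.922 + 1·32.06 = 162.827 g/mol, of which 55.845 g is Fe.
So Fe makes up 55.845/162.827 = 0.3430 of the mass, i.e. 34.30%.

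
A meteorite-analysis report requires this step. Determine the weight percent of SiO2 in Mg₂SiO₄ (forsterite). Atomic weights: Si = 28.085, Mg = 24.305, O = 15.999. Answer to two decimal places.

Formula mass = 140.691 g/mol.
1 Si → 1.0000 mol SiO2 per formula unit; M(SiO2) = 60.083, so SiO2 mass = 60.083 g.
60.083/140.691 × 100 = 42.71 wt%.

42.71 wt%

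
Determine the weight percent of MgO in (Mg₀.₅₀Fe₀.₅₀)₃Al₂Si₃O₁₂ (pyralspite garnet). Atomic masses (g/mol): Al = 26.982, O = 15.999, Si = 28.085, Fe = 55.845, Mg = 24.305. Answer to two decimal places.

M((Mg₀.₅₀Fe₀.₅₀)₃Al₂Si₃O₁₂) = 450.432 g/mol; M(MgO) = 40.304 g/mol.
Moles MgO per formula unit = 1.50 Mg ÷ 1 = 1.5000.
MgO fraction = (1.5000 × 40.304) / 450.432 = 60.456/450.432 = 0.1342.

13.42 wt%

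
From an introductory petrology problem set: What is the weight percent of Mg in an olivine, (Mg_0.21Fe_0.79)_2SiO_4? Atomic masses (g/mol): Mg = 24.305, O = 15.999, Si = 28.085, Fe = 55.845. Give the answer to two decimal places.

Molar mass of (Mg_0.21Fe_0.79)_2SiO_4: 0.42×24.305 + 1.58×55.845 + 1×28.085 + 4×15.999 = 190.524 g/mol.
Mass of Mg per formula unit: 0.42 × 24.305 = 10.208 g.
Weight fraction Mg = 10.208 / 190.524 = 0.0536.

5.36 mass %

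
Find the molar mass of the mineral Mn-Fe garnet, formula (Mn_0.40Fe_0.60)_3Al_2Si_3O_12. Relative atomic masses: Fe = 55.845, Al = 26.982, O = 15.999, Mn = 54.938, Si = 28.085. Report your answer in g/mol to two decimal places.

496.65 g/mol

Mn: 1.20 × 54.938 = 65.9256
Fe: 1.80 × 55.845 = 100.5210
Al: 2 × 26.982 = 53.9640
Si: 3 × 28.085 = 84.2550
O: 12 × 15.999 = 191.9880
Summing the contributions gives the formula mass.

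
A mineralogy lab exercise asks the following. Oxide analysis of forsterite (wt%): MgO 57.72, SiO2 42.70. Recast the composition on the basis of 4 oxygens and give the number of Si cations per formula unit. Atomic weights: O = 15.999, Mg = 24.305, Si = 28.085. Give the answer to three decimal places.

MgO (M=40.304): mol = 1.43212; Mg = 1.43212, O = 1.43212.
SiO2 (M=60.083): mol = 0.71068; Si = 0.71068, O = 1.42136.
ΣO = 2.85348; factor = 4/ΣO = 1.40180.
Si apfu = 0.71068 × 1.40180 = 0.996.

0.996 Si apfu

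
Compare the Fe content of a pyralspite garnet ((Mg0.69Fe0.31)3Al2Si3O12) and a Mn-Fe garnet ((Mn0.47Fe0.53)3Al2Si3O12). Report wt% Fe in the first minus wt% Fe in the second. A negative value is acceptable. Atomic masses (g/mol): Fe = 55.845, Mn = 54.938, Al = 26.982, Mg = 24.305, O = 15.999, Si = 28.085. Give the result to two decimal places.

M((Mg0.69Fe0.31)3Al2Si3O12) = 432.454 g/mol, so wt% Fe = 51.936/432.454 × 100 = 12.01%.
M((Mn0.47Fe0.53)3Al2Si3O12) = 496.463 g/mol, so wt% Fe = 88.794/496.463 × 100 = 17.89%.
12.01 − 17.89 = -5.88 pp.

-5.88 percentage points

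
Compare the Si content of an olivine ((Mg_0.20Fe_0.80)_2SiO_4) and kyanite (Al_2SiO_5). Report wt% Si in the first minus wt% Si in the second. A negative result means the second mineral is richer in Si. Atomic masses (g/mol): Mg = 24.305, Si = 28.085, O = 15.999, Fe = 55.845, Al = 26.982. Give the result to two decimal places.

-2.64 percentage points

Si in (Mg_0.20Fe_0.80)_2SiO_4: molar mass 191.155 g/mol; 1×28.085 = 28.085 g → 14.69 wt%.
Si in Al_2SiO_5: molar mass 162.044 g/mol; 1×28.085 = 28.085 g → 17.33 wt%.
Difference = 14.69 − 17.33 = -2.64 percentage points.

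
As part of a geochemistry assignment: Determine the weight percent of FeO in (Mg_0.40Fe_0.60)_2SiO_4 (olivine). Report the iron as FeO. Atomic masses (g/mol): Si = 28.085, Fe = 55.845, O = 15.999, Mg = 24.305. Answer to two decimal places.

48.29 wt%

Molar mass of (Mg_0.40Fe_0.60)_2SiO_4 = 0.80·24.305 + 1.20·55.845 + 1·28.085 + 4·15.999 = 178.539 g/mol.
Each formula unit contains 1.20 Fe, equivalent to 1.20/1 = 1.2000 mol FeO.
M(FeO) = 1×55.845 + 1×15.999 = 71.844 g/mol.
Mass of FeO per formula unit = 1.2000 × 71.844 = 86.213 g.
FeO wt% = 86.213 / 178.539 × 100 = 48.29%.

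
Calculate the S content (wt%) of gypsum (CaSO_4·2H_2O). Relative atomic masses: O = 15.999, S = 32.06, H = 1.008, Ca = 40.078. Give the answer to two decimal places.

M(CaSO_4·2H_2O) = 172.164 g/mol.
S contributes 1 × 32.06 = 32.060 g per mole.
32.060/172.164 = 0.1862 → 18.62%.

18.62 wt%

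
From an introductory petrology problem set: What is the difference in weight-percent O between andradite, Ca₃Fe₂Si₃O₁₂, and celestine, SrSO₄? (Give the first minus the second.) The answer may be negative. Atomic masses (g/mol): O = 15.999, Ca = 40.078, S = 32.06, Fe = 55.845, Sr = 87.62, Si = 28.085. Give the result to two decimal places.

2.94 percentage points

O in Ca₃Fe₂Si₃O₁₂: molar mass 508.167 g/mol; 12×15.999 = 191.988 g → 37.78 wt%.
O in SrSO₄: molar mass 183.676 g/mol; 4×15.999 = 63.996 g → 34.84 wt%.
Difference = 37.78 − 34.84 = 2.94 percentage points.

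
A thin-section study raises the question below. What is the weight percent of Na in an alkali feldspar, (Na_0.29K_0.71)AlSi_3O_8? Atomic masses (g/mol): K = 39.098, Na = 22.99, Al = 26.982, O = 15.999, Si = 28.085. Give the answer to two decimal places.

2.44 mass %

Molar mass of (Na_0.29K_0.71)AlSi_3O_8: 0.29*22.99 + 0.71*39.098 + 1*26.982 + 3*28.085 + 8*15.999 = 273.656 g/mol.
Mass of Na per formula unit: 0.29 × 22.99 = 6.667 g.
Weight fraction Na = 6.667 / 273.656 = 0.0244.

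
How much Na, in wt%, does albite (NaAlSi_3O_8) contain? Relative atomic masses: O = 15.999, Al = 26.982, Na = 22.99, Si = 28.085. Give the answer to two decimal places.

8.77 wt%

M(NaAlSi_3O_8) = 262.219 g/mol.
Na contributes 1 × 22.99 = 22.990 g per mole.
22.990/262.219 = 0.0877 → 8.77%.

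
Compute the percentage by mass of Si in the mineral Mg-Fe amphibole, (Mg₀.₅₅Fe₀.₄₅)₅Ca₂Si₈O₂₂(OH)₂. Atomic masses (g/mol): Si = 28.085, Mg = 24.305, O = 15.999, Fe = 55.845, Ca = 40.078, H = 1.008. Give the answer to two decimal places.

Formula mass = 2.75*24.305 + 2.25*55.845 + 2*40.078 + 8*28.085 + 24*15.999 + 2*1.008 = 883.318 g/mol, of which 224.680 g is Si.
So Si makes up 224.680/883.318 = 0.2544 of the mass, i.e. 25.44%.

25.44 mass %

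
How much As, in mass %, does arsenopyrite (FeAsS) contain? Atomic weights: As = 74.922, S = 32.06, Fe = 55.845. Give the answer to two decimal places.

46.01 mass %

Formula mass = 1·55.845 + 1·74.922 + 1·32.06 = 162.827 g/mol, of which 74.922 g is As.
So As makes up 74.922/162.827 = 0.4601 of the mass, i.e. 46.01%.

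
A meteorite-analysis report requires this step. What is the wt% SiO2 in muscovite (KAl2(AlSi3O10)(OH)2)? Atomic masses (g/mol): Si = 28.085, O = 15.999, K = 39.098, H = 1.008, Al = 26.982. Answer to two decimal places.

Molar mass of KAl2(AlSi3O10)(OH)2 = 1×39.098 + 3×26.982 + 3×28.085 + 12×15.999 + 2×1.008 = 398.303 g/mol.
Each formula unit contains 3 Si, equivalent to 3/1 = 3.0000 mol SiO2.
M(SiO2) = 1×28.085 + 2×15.999 = 60.083 g/mol.
Mass of SiO2 per formula unit = 3.0000 × 60.083 = 180.249 g.
SiO2 wt% = 180.249 / 398.303 × 100 = 45.25%.

45.25 wt%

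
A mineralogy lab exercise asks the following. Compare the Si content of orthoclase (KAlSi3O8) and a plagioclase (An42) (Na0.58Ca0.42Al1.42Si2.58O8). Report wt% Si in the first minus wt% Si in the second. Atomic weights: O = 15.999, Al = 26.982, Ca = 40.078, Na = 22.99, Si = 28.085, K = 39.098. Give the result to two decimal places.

M(KAlSi3O8) = 278.327 g/mol, so wt% Si = 84.255/278.327 × 100 = 30.27%.
M(Na0.58Ca0.42Al1.42Si2.58O8) = 268.933 g/mol, so wt% Si = 72.459/268.933 × 100 = 26.94%.
30.27 − 26.94 = 3.33 pp.

3.33 percentage points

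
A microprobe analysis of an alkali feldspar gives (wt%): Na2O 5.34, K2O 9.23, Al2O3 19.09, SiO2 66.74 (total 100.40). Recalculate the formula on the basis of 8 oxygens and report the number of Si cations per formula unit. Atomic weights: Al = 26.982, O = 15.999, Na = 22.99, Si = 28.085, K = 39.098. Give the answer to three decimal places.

Na2O (M=61.979): mol = 0.08616; Na = 0.17232, O = 0.08616.
K2O (M=94.195): mol = 0.09799; K = 0.19598, O = 0.09799.
Al2O3 (M=101.961): mol = 0.18723; Al = 0.37446, O = 0.56169.
SiO2 (M=60.083): mol = 1.11080; Si = 1.11080, O = 2.22160.
ΣO = 2.96744; factor = 8/ΣO = 2.69593.
Si apfu = 1.11080 × 2.69593 = 2.995.

2.995 Si apfu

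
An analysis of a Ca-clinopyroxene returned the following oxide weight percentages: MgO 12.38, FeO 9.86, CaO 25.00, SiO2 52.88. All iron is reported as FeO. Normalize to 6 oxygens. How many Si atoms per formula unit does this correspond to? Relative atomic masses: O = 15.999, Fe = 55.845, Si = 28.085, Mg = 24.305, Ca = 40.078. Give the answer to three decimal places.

12.38 wt% MgO ÷ 40.304 g/mol = 0.30717 mol, giving 0.30717 Mg and 0.30717 O.
9.86 wt% FeO ÷ 71.844 g/mol = 0.13724 mol, giving 0.13724 Fe and 0.13724 O.
25.00 wt% CaO ÷ 56.077 g/mol = 0.44582 mol, giving 0.44582 Ca and 0.44582 O.
52.88 wt% SiO2 ÷ 60.083 g/mol = 0.88012 mol, giving 0.88012 Si and 1.76024 O.
Oxygen sums to 2.65047; scaling by 6/2.65047 = 2.26375 puts the formula on 6 O.
Si: 0.88012 × 2.26375 = 1.992 atoms per formula unit.

1.992 Si apfu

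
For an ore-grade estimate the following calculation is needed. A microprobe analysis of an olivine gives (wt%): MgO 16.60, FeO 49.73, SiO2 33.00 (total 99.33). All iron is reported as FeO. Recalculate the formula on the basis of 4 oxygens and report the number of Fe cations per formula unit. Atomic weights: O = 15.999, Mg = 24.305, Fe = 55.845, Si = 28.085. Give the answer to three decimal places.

1.257 Fe apfu

MgO: 16.60/40.304 = 0.41187 mol → 0.41187 mol Mg, 0.41187 mol O.
FeO: 49.73/71.844 = 0.69219 mol → 0.69219 mol Fe, 0.69219 mol O.
SiO2: 33.00/60.083 = 0.54924 mol → 0.54924 mol Si, 1.09848 mol O.
Total oxygen = 2.20254 mol. Normalization factor = 4/2.20254 = 1.81609.
Fe per 4 O = 0.69219 × 1.81609 = 1.257.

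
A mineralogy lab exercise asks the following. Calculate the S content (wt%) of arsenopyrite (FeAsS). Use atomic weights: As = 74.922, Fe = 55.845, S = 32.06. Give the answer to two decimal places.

M(FeAsS) = 162.827 g/mol.
S contributes 1 × 32.06 = 32.060 g per mole.
32.060/162.827 = 0.1969 → 19.69%.

19.69 wt%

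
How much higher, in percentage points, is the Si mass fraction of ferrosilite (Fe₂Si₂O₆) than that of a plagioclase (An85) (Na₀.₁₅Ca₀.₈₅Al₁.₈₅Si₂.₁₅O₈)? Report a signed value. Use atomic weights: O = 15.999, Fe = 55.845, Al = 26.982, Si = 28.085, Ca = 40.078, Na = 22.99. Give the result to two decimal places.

First mineral: 56.170 g Si in 263.854 g formula = 21.29 wt% Si.
Second mineral: 60.383 g Si in 275.806 g formula = 21.89 wt% Si.
21.29% − 21.89% gives a difference of -0.60 percentage points.

-0.60 percentage points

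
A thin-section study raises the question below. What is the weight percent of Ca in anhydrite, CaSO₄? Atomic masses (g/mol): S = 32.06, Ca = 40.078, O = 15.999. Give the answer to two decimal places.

29.44 weight percent

Molar mass of CaSO₄: 1×40.078 + 1×32.06 + 4×15.999 = 136.134 g/mol.
Mass of Ca per formula unit: 1 × 40.078 = 40.078 g.
Weight fraction Ca = 40.078 / 136.134 = 0.2944.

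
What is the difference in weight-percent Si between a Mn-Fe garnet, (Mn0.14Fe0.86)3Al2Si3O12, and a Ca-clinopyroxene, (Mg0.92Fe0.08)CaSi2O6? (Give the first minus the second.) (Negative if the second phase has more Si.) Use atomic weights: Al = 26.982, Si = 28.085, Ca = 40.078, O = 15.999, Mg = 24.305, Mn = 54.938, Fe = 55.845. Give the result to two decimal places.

-8.70 percentage points

First mineral: 84.255 g Si in 497.361 g formula = 16.94 wt% Si.
Second mineral: 56.170 g Si in 219.070 g formula = 25.64 wt% Si.
16.94% − 25.64% gives a difference of -8.70 percentage points.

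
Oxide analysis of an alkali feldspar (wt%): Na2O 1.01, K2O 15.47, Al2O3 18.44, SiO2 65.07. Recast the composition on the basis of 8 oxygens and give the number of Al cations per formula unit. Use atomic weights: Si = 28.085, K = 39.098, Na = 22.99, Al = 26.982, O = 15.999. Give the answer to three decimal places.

1.002 Al apfu

Na2O: 1.01/61.979 = 0.01630 mol → 0.03260 mol Na, 0.01630 mol O.
K2O: 15.47/94.195 = 0.16423 mol → 0.32846 mol K, 0.16423 mol O.
Al2O3: 18.44/101.961 = 0.18085 mol → 0.36170 mol Al, 0.54255 mol O.
SiO2: 65.07/60.083 = 1.08300 mol → 1.08300 mol Si, 2.16600 mol O.
Total oxygen = 2.88908 mol. Normalization factor = 8/2.88908 = 2.76905.
Al per 8 O = 0.36170 × 2.76905 = 1.002.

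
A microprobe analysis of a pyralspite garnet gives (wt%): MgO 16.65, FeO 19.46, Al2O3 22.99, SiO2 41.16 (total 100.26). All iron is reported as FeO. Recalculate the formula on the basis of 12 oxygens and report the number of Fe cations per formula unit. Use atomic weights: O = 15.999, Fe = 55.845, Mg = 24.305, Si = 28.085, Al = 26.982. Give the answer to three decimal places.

MgO (M=40.304): mol = 0.41311; Mg = 0.41311, O = 0.41311.
FeO (M=71.844): mol = 0.27086; Fe = 0.27086, O = 0.27086.
Al2O3 (M=101.961): mol = 0.22548; Al = 0.45096, O = 0.67644.
SiO2 (M=60.083): mol = 0.68505; Si = 0.68505, O = 1.37010.
ΣO = 2.73051; factor = 12/ΣO = 4.39478.
Fe apfu = 0.27086 × 4.39478 = 1.190.

1.190 Fe apfu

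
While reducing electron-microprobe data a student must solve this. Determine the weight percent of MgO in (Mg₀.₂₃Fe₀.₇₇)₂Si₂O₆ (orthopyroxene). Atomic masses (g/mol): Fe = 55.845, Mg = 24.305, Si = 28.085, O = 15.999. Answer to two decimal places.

Formula mass = 249.346 g/mol.
0.46 Mg → 0.4600 mol MgO per formula unit; M(MgO) = 40.304, so MgO mass = 18.540 g.
18.540/249.346 × 100 = 7.44 wt%.

7.44 wt%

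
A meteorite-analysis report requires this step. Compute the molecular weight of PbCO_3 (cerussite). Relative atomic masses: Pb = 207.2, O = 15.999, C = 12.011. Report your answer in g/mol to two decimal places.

267.21 g/mol

M = 1×207.2 + 1×12.011 + 3×15.999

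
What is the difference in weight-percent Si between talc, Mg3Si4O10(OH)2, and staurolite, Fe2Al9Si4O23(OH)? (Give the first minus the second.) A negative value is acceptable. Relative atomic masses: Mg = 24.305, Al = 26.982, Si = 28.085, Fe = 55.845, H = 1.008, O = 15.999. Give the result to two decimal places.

Si in Mg3Si4O10(OH)2: molar mass 379.259 g/mol; 4×28.085 = 112.340 g → 29.62 wt%.
Si in Fe2Al9Si4O23(OH): molar mass 851.852 g/mol; 4×28.085 = 112.340 g → 13.19 wt%.
Difference = 29.62 − 13.19 = 16.43 percentage points.

16.43 percentage points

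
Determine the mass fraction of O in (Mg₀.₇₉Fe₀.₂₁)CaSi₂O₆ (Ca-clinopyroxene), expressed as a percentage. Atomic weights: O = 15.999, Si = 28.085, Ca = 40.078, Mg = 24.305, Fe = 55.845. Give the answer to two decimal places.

Molar mass of (Mg₀.₇₉Fe₀.₂₁)CaSi₂O₆: 0.79×24.305 + 0.21×55.845 + 1×40.078 + 2×28.085 + 6×15.999 = 223.170 g/mol.
Mass of O per formula unit: 6 × 15.999 = 95.994 g.
Weight fraction O = 95.994 / 223.170 = 0.4301.

43.01 wt%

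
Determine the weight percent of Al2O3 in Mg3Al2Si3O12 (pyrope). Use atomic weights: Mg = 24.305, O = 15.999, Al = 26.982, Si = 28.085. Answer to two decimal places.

25.29 wt%

Molar mass of Mg3Al2Si3O12 = 3*24.305 + 2*26.982 + 3*28.085 + 12*15.999 = 403.122 g/mol.
Each formula unit contains 2 Al, equivalent to 2/2 = 1.0000 mol Al2O3.
M(Al2O3) = 2×26.982 + 3×15.999 = 101.961 g/mol.
Mass of Al2O3 per formula unit = 1.0000 × 101.961 = 101.961 g.
Al2O3 wt% = 101.961 / 403.122 × 100 = 25.29%.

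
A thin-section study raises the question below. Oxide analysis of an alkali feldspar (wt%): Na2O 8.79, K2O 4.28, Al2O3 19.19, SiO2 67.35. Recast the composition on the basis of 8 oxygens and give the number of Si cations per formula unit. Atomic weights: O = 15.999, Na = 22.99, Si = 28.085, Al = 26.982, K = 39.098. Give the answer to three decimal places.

8.79 wt% Na2O ÷ 61.979 g/mol = 0.14182 mol, giving 0.28364 Na and 0.14182 O.
4.28 wt% K2O ÷ 94.195 g/mol = 0.04544 mol, giving 0.09088 K and 0.04544 O.
19.19 wt% Al2O3 ÷ 101.961 g/mol = 0.18821 mol, giving 0.37642 Al and 0.56463 O.
67.35 wt% SiO2 ÷ 60.083 g/mol = 1.12095 mol, giving 1.12095 Si and 2.24190 O.
Oxygen sums to 2.99379; scaling by 8/2.99379 = 2.67220 puts the formula on 8 O.
Si: 1.12095 × 2.67220 = 2.995 atoms per formula unit.

2.995 Si apfu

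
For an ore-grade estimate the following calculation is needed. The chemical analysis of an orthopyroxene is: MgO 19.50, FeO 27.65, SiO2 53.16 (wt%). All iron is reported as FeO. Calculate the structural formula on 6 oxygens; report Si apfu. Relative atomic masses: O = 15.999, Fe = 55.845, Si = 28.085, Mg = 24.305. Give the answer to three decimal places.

2.012 Si apfu

MgO: 19.50/40.304 = 0.48382 mol → 0.48382 mol Mg, 0.48382 mol O.
FeO: 27.65/71.844 = 0.38486 mol → 0.38486 mol Fe, 0.38486 mol O.
SiO2: 53.16/60.083 = 0.88478 mol → 0.88478 mol Si, 1.76956 mol O.
Total oxygen = 2.63824 mol. Normalization factor = 6/2.63824 = 2.27424.
Si per 6 O = 0.88478 × 2.27424 = 2.012.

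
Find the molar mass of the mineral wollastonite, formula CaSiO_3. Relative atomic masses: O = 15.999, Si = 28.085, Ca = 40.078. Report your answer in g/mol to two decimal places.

M = 1(40.078) + 1(28.085) + 3(15.999)

116.16 g/mol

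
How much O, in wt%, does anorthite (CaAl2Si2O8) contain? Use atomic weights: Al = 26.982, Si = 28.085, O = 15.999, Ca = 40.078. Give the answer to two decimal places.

Formula mass = 1·40.078 + 2·26.982 + 2·28.085 + 8·15.999 = 278.204 g/mol, of which 127.992 g is O.
So O makes up 127.992/278.204 = 0.4601 of the mass, i.e. 46.01%.

46.01 wt%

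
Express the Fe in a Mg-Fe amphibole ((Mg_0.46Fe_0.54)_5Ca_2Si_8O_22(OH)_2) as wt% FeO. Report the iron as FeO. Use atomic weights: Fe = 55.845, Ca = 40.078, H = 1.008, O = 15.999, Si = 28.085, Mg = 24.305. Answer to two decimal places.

Molar mass of (Mg_0.46Fe_0.54)_5Ca_2Si_8O_22(OH)_2 = 2.30*24.305 + 2.70*55.845 + 2*40.078 + 8*28.085 + 24*15.999 + 2*1.008 = 897.511 g/mol.
Each formula unit contains 2.70 Fe, equivalent to 2.70/1 = 2.7000 mol FeO.
M(FeO) = 1×55.845 + 1×15.999 = 71.844 g/mol.
Mass of FeO per formula unit = 2.7000 × 71.844 = 193.979 g.
FeO wt% = 193.979 / 897.511 × 100 = 21.61%.

21.61 wt%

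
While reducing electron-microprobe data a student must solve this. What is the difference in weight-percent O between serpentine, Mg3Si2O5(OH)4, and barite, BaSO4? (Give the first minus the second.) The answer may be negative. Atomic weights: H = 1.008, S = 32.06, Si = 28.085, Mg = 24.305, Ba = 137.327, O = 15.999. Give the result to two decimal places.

M(Mg3Si2O5(OH)4) = 277.108 g/mol, so wt% O = 143.991/277.108 × 100 = 51.96%.
M(BaSO4) = 233.383 g/mol, so wt% O = 63.996/233.383 × 100 = 27.42%.
51.96 − 27.42 = 24.54 pp.

24.54 percentage points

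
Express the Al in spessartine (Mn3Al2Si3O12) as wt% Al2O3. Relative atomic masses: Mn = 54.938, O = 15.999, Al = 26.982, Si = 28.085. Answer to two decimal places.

M(Mn3Al2Si3O12) = 495.021 g/mol; M(Al2O3) = 101.961 g/mol.
Moles Al2O3 per formula unit = 2 Al ÷ 2 = 1.0000.
Al2O3 fraction = (1.0000 × 101.961) / 495.021 = 101.961/495.021 = 0.2060.

20.60 wt%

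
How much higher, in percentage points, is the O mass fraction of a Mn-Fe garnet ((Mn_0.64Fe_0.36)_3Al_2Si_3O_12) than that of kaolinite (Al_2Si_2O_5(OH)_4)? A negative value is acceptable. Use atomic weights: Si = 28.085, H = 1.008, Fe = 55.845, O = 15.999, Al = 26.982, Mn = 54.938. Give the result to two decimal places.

-17.07 percentage points

M((Mn_0.64Fe_0.36)_3Al_2Si_3O_12) = 496.001 g/mol, so wt% O = 191.988/496.001 × 100 = 38.71%.
M(Al_2Si_2O_5(OH)_4) = 258.157 g/mol, so wt% O = 143.991/258.157 × 100 = 55.78%.
38.71 − 55.78 = -17.07 pp.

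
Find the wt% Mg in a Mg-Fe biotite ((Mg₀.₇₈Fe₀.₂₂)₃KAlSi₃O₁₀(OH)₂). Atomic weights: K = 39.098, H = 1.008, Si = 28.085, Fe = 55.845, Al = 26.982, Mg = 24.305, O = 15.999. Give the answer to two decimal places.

12.98 mass %

Formula mass = 2.34·24.305 + 0.66·55.845 + 1·39.098 + 1·26.982 + 3·28.085 + 12·15.999 + 2·1.008 = 438.070 g/mol, of which 56.874 g is Mg.
So Mg makes up 56.874/438.070 = 0.1298 of the mass, i.e. 12.98%.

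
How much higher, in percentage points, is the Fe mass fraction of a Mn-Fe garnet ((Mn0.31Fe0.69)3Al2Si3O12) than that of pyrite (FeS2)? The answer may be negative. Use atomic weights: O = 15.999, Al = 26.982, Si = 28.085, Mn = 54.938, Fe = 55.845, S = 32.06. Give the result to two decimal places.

-23.29 percentage points

M((Mn0.31Fe0.69)3Al2Si3O12) = 496.898 g/mol, so wt% Fe = 115.599/496.898 × 100 = 23.26%.
M(FeS2) = 119.965 g/mol, so wt% Fe = 55.845/119.965 × 100 = 46.55%.
23.26 − 46.55 = -23.29 pp.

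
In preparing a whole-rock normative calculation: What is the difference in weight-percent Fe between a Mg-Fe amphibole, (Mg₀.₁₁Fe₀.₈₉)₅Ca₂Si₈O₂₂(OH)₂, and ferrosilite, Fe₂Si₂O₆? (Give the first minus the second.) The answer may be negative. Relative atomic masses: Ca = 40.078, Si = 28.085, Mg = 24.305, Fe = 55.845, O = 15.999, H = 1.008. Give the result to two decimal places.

First mineral: 248.510 g Fe in 952.706 g formula = 26.08 wt% Fe.
Second mineral: 111.690 g Fe in 263.854 g formula = 42.33 wt% Fe.
26.08% − 42.33% gives a difference of -16.25 percentage points.

-16.25 percentage points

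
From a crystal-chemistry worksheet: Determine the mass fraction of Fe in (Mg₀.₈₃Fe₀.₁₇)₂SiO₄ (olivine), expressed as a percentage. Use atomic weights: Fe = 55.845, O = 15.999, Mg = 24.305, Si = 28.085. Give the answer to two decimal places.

M((Mg₀.₈₃Fe₀.₁₇)₂SiO₄) = 151.415 g/mol.
Fe contributes 0.34 × 55.845 = 18.987 g per mole.
18.987/151.415 = 0.1254 → 12.54%.

12.54 weight percent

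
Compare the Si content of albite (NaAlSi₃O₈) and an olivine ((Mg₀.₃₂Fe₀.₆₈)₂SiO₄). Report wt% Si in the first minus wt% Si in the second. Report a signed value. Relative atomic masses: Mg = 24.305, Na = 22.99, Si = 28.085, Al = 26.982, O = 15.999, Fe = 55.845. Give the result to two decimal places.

M(NaAlSi₃O₈) = 262.219 g/mol, so wt% Si = 84.255/262.219 × 100 = 32.13%.
M((Mg₀.₃₂Fe₀.₆₈)₂SiO₄) = 183.585 g/mol, so wt% Si = 28.085/183.585 × 100 = 15.30%.
32.13 − 15.30 = 16.83 pp.

16.83 percentage points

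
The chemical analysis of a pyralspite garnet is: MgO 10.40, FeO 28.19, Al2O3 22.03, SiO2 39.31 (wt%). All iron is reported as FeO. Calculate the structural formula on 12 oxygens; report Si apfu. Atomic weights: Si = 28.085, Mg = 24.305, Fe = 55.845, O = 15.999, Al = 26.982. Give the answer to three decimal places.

3.011 Si apfu

10.40 wt% MgO ÷ 40.304 g/mol = 0.25804 mol, giving 0.25804 Mg and 0.25804 O.
28.19 wt% FeO ÷ 71.844 g/mol = 0.39238 mol, giving 0.39238 Fe and 0.39238 O.
22.03 wt% Al2O3 ÷ 101.961 g/mol = 0.21606 mol, giving 0.43212 Al and 0.64818 O.
39.31 wt% SiO2 ÷ 60.083 g/mol = 0.65426 mol, giving 0.65426 Si and 1.30852 O.
Oxygen sums to 2.60712; scaling by 12/2.60712 = 4.60278 puts the formula on 12 O.
Si: 0.65426 × 4.60278 = 3.011 atoms per formula unit.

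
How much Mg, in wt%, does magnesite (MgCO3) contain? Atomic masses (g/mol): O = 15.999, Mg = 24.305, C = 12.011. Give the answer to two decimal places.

28.83 wt%

M(MgCO3) = 84.313 g/mol.
Mg contributes 1 × 24.305 = 24.305 g per mole.
24.305/84.313 = 0.2883 → 28.83%.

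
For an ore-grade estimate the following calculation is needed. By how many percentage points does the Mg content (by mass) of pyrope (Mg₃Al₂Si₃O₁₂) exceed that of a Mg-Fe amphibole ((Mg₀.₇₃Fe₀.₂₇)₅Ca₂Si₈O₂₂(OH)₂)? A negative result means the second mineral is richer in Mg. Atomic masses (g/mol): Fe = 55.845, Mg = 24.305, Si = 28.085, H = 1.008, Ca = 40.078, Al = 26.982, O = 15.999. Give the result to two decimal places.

Mg in Mg₃Al₂Si₃O₁₂: molar mass 403.122 g/mol; 3×24.305 = 72.915 g → 18.09 wt%.
Mg in (Mg₀.₇₃Fe₀.₂₇)₅Ca₂Si₈O₂₂(OH)₂: molar mass 854.932 g/mol; 3.65×24.305 = 88.713 g → 10.38 wt%.
Difference = 18.09 − 10.38 = 7.71 percentage points.

7.71 percentage points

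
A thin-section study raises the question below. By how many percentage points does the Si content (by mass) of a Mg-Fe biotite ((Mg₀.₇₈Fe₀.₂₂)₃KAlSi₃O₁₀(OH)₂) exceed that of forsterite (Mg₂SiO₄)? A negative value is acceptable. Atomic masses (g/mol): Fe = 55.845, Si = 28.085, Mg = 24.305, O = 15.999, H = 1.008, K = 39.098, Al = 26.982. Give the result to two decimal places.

M((Mg₀.₇₈Fe₀.₂₂)₃KAlSi₃O₁₀(OH)₂) = 438.070 g/mol, so wt% Si = 84.255/438.070 × 100 = 19.23%.
M(Mg₂SiO₄) = 140.691 g/mol, so wt% Si = 28.085/140.691 × 100 = 19.96%.
19.23 − 19.96 = -0.73 pp.

-0.73 percentage points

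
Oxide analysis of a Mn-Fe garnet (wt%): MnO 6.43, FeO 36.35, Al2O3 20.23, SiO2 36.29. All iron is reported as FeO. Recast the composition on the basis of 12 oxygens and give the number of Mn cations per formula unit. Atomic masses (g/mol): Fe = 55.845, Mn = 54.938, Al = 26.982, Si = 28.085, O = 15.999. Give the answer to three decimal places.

0.453 Mn apfu

MnO: 6.43/70.937 = 0.09064 mol → 0.09064 mol Mn, 0.09064 mol O.
FeO: 36.35/71.844 = 0.50596 mol → 0.50596 mol Fe, 0.50596 mol O.
Al2O3: 20.23/101.961 = 0.19841 mol → 0.39682 mol Al, 0.59523 mol O.
SiO2: 36.29/60.083 = 0.60400 mol → 0.60400 mol Si, 1.20800 mol O.
Total oxygen = 2.39983 mol. Normalization factor = 12/2.39983 = 5.00035.
Mn per 12 O = 0.09064 × 5.00035 = 0.453.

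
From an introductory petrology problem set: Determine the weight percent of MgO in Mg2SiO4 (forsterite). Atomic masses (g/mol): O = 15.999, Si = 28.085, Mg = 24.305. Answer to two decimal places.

57.29 wt%

M(Mg2SiO4) = 140.691 g/mol; M(MgO) = 40.304 g/mol.
Moles MgO per formula unit = 2 Mg ÷ 1 = 2.0000.
MgO fraction = (2.0000 × 40.304) / 140.691 = 80.608/140.691 = 0.5729.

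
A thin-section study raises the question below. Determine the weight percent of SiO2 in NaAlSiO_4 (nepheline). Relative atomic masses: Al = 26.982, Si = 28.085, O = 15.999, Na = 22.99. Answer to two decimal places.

Molar mass of NaAlSiO_4 = 1·22.99 + 1·26.982 + 1·28.085 + 4·15.999 = 142.053 g/mol.
Each formula unit contains 1 Si, equivalent to 1/1 = 1.0000 mol SiO2.
M(SiO2) = 1×28.085 + 2×15.999 = 60.083 g/mol.
Mass of SiO2 per formula unit = 1.0000 × 60.083 = 60.083 g.
SiO2 wt% = 60.083 / 142.053 × 100 = 42.30%.

42.30 wt%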